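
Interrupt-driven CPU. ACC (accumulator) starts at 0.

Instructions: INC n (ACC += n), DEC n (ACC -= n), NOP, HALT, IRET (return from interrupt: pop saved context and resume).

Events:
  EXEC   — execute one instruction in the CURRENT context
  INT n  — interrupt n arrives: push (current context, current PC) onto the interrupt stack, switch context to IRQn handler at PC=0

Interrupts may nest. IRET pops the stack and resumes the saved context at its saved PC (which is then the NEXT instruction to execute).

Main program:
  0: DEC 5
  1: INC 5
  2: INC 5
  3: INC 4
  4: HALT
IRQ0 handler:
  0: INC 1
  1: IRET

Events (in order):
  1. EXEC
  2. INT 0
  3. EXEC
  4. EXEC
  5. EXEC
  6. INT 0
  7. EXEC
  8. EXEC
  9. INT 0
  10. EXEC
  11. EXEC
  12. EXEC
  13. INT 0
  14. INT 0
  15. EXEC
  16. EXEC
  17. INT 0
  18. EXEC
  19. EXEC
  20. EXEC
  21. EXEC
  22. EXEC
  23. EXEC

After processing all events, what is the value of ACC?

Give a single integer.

Answer: 15

Derivation:
Event 1 (EXEC): [MAIN] PC=0: DEC 5 -> ACC=-5
Event 2 (INT 0): INT 0 arrives: push (MAIN, PC=1), enter IRQ0 at PC=0 (depth now 1)
Event 3 (EXEC): [IRQ0] PC=0: INC 1 -> ACC=-4
Event 4 (EXEC): [IRQ0] PC=1: IRET -> resume MAIN at PC=1 (depth now 0)
Event 5 (EXEC): [MAIN] PC=1: INC 5 -> ACC=1
Event 6 (INT 0): INT 0 arrives: push (MAIN, PC=2), enter IRQ0 at PC=0 (depth now 1)
Event 7 (EXEC): [IRQ0] PC=0: INC 1 -> ACC=2
Event 8 (EXEC): [IRQ0] PC=1: IRET -> resume MAIN at PC=2 (depth now 0)
Event 9 (INT 0): INT 0 arrives: push (MAIN, PC=2), enter IRQ0 at PC=0 (depth now 1)
Event 10 (EXEC): [IRQ0] PC=0: INC 1 -> ACC=3
Event 11 (EXEC): [IRQ0] PC=1: IRET -> resume MAIN at PC=2 (depth now 0)
Event 12 (EXEC): [MAIN] PC=2: INC 5 -> ACC=8
Event 13 (INT 0): INT 0 arrives: push (MAIN, PC=3), enter IRQ0 at PC=0 (depth now 1)
Event 14 (INT 0): INT 0 arrives: push (IRQ0, PC=0), enter IRQ0 at PC=0 (depth now 2)
Event 15 (EXEC): [IRQ0] PC=0: INC 1 -> ACC=9
Event 16 (EXEC): [IRQ0] PC=1: IRET -> resume IRQ0 at PC=0 (depth now 1)
Event 17 (INT 0): INT 0 arrives: push (IRQ0, PC=0), enter IRQ0 at PC=0 (depth now 2)
Event 18 (EXEC): [IRQ0] PC=0: INC 1 -> ACC=10
Event 19 (EXEC): [IRQ0] PC=1: IRET -> resume IRQ0 at PC=0 (depth now 1)
Event 20 (EXEC): [IRQ0] PC=0: INC 1 -> ACC=11
Event 21 (EXEC): [IRQ0] PC=1: IRET -> resume MAIN at PC=3 (depth now 0)
Event 22 (EXEC): [MAIN] PC=3: INC 4 -> ACC=15
Event 23 (EXEC): [MAIN] PC=4: HALT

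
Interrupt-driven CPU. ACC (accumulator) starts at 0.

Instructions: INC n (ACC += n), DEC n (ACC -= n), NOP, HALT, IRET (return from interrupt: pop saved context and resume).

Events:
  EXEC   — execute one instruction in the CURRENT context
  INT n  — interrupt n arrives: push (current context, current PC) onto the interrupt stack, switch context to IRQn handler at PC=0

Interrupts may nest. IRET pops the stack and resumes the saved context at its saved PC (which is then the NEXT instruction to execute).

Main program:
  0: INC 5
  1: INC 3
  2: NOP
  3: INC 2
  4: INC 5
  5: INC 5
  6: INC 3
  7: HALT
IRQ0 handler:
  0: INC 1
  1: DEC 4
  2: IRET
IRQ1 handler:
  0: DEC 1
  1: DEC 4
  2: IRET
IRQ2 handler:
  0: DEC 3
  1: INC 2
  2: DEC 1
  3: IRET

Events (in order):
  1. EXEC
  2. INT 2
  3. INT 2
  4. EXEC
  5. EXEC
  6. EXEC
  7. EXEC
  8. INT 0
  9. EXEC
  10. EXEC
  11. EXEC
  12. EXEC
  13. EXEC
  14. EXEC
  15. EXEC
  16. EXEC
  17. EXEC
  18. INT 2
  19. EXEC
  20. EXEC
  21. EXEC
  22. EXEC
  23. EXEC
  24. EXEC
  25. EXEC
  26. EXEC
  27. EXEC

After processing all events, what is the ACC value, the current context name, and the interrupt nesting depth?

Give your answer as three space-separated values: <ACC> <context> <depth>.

Event 1 (EXEC): [MAIN] PC=0: INC 5 -> ACC=5
Event 2 (INT 2): INT 2 arrives: push (MAIN, PC=1), enter IRQ2 at PC=0 (depth now 1)
Event 3 (INT 2): INT 2 arrives: push (IRQ2, PC=0), enter IRQ2 at PC=0 (depth now 2)
Event 4 (EXEC): [IRQ2] PC=0: DEC 3 -> ACC=2
Event 5 (EXEC): [IRQ2] PC=1: INC 2 -> ACC=4
Event 6 (EXEC): [IRQ2] PC=2: DEC 1 -> ACC=3
Event 7 (EXEC): [IRQ2] PC=3: IRET -> resume IRQ2 at PC=0 (depth now 1)
Event 8 (INT 0): INT 0 arrives: push (IRQ2, PC=0), enter IRQ0 at PC=0 (depth now 2)
Event 9 (EXEC): [IRQ0] PC=0: INC 1 -> ACC=4
Event 10 (EXEC): [IRQ0] PC=1: DEC 4 -> ACC=0
Event 11 (EXEC): [IRQ0] PC=2: IRET -> resume IRQ2 at PC=0 (depth now 1)
Event 12 (EXEC): [IRQ2] PC=0: DEC 3 -> ACC=-3
Event 13 (EXEC): [IRQ2] PC=1: INC 2 -> ACC=-1
Event 14 (EXEC): [IRQ2] PC=2: DEC 1 -> ACC=-2
Event 15 (EXEC): [IRQ2] PC=3: IRET -> resume MAIN at PC=1 (depth now 0)
Event 16 (EXEC): [MAIN] PC=1: INC 3 -> ACC=1
Event 17 (EXEC): [MAIN] PC=2: NOP
Event 18 (INT 2): INT 2 arrives: push (MAIN, PC=3), enter IRQ2 at PC=0 (depth now 1)
Event 19 (EXEC): [IRQ2] PC=0: DEC 3 -> ACC=-2
Event 20 (EXEC): [IRQ2] PC=1: INC 2 -> ACC=0
Event 21 (EXEC): [IRQ2] PC=2: DEC 1 -> ACC=-1
Event 22 (EXEC): [IRQ2] PC=3: IRET -> resume MAIN at PC=3 (depth now 0)
Event 23 (EXEC): [MAIN] PC=3: INC 2 -> ACC=1
Event 24 (EXEC): [MAIN] PC=4: INC 5 -> ACC=6
Event 25 (EXEC): [MAIN] PC=5: INC 5 -> ACC=11
Event 26 (EXEC): [MAIN] PC=6: INC 3 -> ACC=14
Event 27 (EXEC): [MAIN] PC=7: HALT

Answer: 14 MAIN 0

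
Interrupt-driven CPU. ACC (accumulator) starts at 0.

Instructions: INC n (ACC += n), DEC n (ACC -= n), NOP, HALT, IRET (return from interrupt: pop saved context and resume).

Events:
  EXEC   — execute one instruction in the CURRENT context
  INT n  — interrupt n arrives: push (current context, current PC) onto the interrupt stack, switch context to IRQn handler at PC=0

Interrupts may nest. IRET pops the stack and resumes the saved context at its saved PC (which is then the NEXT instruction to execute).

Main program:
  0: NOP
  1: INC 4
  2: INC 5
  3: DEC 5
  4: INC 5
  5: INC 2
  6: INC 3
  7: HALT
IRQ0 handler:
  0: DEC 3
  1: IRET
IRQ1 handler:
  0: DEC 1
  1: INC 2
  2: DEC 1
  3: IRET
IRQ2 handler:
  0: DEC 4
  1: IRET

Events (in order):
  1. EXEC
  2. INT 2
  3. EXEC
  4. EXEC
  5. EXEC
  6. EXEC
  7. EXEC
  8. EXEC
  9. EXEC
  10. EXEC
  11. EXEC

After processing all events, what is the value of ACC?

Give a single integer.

Event 1 (EXEC): [MAIN] PC=0: NOP
Event 2 (INT 2): INT 2 arrives: push (MAIN, PC=1), enter IRQ2 at PC=0 (depth now 1)
Event 3 (EXEC): [IRQ2] PC=0: DEC 4 -> ACC=-4
Event 4 (EXEC): [IRQ2] PC=1: IRET -> resume MAIN at PC=1 (depth now 0)
Event 5 (EXEC): [MAIN] PC=1: INC 4 -> ACC=0
Event 6 (EXEC): [MAIN] PC=2: INC 5 -> ACC=5
Event 7 (EXEC): [MAIN] PC=3: DEC 5 -> ACC=0
Event 8 (EXEC): [MAIN] PC=4: INC 5 -> ACC=5
Event 9 (EXEC): [MAIN] PC=5: INC 2 -> ACC=7
Event 10 (EXEC): [MAIN] PC=6: INC 3 -> ACC=10
Event 11 (EXEC): [MAIN] PC=7: HALT

Answer: 10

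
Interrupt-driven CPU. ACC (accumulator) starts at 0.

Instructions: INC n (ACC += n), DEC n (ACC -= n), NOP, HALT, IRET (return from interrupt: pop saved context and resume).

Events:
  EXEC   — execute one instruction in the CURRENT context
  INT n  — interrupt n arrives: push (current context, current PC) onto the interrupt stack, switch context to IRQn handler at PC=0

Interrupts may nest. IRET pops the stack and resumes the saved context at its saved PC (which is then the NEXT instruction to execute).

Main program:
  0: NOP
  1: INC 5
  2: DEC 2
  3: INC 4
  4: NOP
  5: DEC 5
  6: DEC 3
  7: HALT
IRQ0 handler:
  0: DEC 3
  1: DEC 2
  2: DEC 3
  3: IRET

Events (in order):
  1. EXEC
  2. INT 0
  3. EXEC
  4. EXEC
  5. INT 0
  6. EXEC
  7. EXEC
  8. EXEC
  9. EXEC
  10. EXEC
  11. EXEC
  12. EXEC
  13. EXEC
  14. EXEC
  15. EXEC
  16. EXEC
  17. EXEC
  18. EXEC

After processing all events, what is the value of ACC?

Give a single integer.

Answer: -17

Derivation:
Event 1 (EXEC): [MAIN] PC=0: NOP
Event 2 (INT 0): INT 0 arrives: push (MAIN, PC=1), enter IRQ0 at PC=0 (depth now 1)
Event 3 (EXEC): [IRQ0] PC=0: DEC 3 -> ACC=-3
Event 4 (EXEC): [IRQ0] PC=1: DEC 2 -> ACC=-5
Event 5 (INT 0): INT 0 arrives: push (IRQ0, PC=2), enter IRQ0 at PC=0 (depth now 2)
Event 6 (EXEC): [IRQ0] PC=0: DEC 3 -> ACC=-8
Event 7 (EXEC): [IRQ0] PC=1: DEC 2 -> ACC=-10
Event 8 (EXEC): [IRQ0] PC=2: DEC 3 -> ACC=-13
Event 9 (EXEC): [IRQ0] PC=3: IRET -> resume IRQ0 at PC=2 (depth now 1)
Event 10 (EXEC): [IRQ0] PC=2: DEC 3 -> ACC=-16
Event 11 (EXEC): [IRQ0] PC=3: IRET -> resume MAIN at PC=1 (depth now 0)
Event 12 (EXEC): [MAIN] PC=1: INC 5 -> ACC=-11
Event 13 (EXEC): [MAIN] PC=2: DEC 2 -> ACC=-13
Event 14 (EXEC): [MAIN] PC=3: INC 4 -> ACC=-9
Event 15 (EXEC): [MAIN] PC=4: NOP
Event 16 (EXEC): [MAIN] PC=5: DEC 5 -> ACC=-14
Event 17 (EXEC): [MAIN] PC=6: DEC 3 -> ACC=-17
Event 18 (EXEC): [MAIN] PC=7: HALT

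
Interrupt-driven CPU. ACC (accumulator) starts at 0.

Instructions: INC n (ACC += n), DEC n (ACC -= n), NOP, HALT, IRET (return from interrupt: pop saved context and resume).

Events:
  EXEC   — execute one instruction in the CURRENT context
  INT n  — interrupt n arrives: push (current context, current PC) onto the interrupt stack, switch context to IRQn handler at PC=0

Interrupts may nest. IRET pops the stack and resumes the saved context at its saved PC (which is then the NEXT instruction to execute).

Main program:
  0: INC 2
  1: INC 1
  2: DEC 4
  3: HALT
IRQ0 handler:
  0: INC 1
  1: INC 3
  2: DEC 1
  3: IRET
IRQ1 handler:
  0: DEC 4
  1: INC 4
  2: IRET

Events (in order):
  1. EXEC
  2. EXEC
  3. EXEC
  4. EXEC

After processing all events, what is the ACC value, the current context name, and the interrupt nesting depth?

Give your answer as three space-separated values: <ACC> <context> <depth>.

Answer: -1 MAIN 0

Derivation:
Event 1 (EXEC): [MAIN] PC=0: INC 2 -> ACC=2
Event 2 (EXEC): [MAIN] PC=1: INC 1 -> ACC=3
Event 3 (EXEC): [MAIN] PC=2: DEC 4 -> ACC=-1
Event 4 (EXEC): [MAIN] PC=3: HALT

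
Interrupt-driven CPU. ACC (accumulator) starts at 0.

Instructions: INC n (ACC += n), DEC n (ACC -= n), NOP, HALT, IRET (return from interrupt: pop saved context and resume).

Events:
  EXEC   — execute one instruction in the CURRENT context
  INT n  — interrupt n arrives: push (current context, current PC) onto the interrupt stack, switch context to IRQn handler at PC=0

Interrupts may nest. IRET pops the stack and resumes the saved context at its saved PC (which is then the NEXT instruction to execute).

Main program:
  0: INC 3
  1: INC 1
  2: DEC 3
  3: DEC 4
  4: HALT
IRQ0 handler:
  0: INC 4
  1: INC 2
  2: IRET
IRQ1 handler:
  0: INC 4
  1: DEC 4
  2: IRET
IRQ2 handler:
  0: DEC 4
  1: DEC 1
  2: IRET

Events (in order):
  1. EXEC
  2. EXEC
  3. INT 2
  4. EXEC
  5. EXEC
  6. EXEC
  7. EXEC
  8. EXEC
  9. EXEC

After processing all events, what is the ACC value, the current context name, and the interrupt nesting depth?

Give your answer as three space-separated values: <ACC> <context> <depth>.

Answer: -8 MAIN 0

Derivation:
Event 1 (EXEC): [MAIN] PC=0: INC 3 -> ACC=3
Event 2 (EXEC): [MAIN] PC=1: INC 1 -> ACC=4
Event 3 (INT 2): INT 2 arrives: push (MAIN, PC=2), enter IRQ2 at PC=0 (depth now 1)
Event 4 (EXEC): [IRQ2] PC=0: DEC 4 -> ACC=0
Event 5 (EXEC): [IRQ2] PC=1: DEC 1 -> ACC=-1
Event 6 (EXEC): [IRQ2] PC=2: IRET -> resume MAIN at PC=2 (depth now 0)
Event 7 (EXEC): [MAIN] PC=2: DEC 3 -> ACC=-4
Event 8 (EXEC): [MAIN] PC=3: DEC 4 -> ACC=-8
Event 9 (EXEC): [MAIN] PC=4: HALT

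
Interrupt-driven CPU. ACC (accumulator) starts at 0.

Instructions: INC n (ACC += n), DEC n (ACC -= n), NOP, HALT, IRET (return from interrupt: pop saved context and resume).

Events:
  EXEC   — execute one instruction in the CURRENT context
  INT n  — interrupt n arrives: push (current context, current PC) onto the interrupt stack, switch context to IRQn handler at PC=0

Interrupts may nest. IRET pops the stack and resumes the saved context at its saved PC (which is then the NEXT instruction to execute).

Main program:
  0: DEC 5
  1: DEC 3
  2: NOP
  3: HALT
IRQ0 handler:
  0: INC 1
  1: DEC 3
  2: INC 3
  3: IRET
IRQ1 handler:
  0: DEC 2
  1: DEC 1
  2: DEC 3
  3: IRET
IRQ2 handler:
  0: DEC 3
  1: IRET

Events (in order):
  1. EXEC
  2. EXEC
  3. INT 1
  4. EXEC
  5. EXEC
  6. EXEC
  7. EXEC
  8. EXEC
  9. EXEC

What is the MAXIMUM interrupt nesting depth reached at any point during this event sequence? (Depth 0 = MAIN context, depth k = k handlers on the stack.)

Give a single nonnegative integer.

Event 1 (EXEC): [MAIN] PC=0: DEC 5 -> ACC=-5 [depth=0]
Event 2 (EXEC): [MAIN] PC=1: DEC 3 -> ACC=-8 [depth=0]
Event 3 (INT 1): INT 1 arrives: push (MAIN, PC=2), enter IRQ1 at PC=0 (depth now 1) [depth=1]
Event 4 (EXEC): [IRQ1] PC=0: DEC 2 -> ACC=-10 [depth=1]
Event 5 (EXEC): [IRQ1] PC=1: DEC 1 -> ACC=-11 [depth=1]
Event 6 (EXEC): [IRQ1] PC=2: DEC 3 -> ACC=-14 [depth=1]
Event 7 (EXEC): [IRQ1] PC=3: IRET -> resume MAIN at PC=2 (depth now 0) [depth=0]
Event 8 (EXEC): [MAIN] PC=2: NOP [depth=0]
Event 9 (EXEC): [MAIN] PC=3: HALT [depth=0]
Max depth observed: 1

Answer: 1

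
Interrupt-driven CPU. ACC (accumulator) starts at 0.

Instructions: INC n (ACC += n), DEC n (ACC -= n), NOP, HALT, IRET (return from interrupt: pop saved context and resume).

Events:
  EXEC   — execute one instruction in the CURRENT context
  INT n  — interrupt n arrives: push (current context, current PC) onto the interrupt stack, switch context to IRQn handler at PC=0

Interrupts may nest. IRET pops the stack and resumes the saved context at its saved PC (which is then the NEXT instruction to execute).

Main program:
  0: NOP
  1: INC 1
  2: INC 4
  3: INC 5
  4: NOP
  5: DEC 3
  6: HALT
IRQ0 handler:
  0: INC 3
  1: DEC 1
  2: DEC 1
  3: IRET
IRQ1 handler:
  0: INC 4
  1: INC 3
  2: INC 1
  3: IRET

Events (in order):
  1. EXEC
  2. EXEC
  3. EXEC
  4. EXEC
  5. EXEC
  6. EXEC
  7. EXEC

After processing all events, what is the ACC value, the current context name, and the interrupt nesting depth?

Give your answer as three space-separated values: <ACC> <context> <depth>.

Answer: 7 MAIN 0

Derivation:
Event 1 (EXEC): [MAIN] PC=0: NOP
Event 2 (EXEC): [MAIN] PC=1: INC 1 -> ACC=1
Event 3 (EXEC): [MAIN] PC=2: INC 4 -> ACC=5
Event 4 (EXEC): [MAIN] PC=3: INC 5 -> ACC=10
Event 5 (EXEC): [MAIN] PC=4: NOP
Event 6 (EXEC): [MAIN] PC=5: DEC 3 -> ACC=7
Event 7 (EXEC): [MAIN] PC=6: HALT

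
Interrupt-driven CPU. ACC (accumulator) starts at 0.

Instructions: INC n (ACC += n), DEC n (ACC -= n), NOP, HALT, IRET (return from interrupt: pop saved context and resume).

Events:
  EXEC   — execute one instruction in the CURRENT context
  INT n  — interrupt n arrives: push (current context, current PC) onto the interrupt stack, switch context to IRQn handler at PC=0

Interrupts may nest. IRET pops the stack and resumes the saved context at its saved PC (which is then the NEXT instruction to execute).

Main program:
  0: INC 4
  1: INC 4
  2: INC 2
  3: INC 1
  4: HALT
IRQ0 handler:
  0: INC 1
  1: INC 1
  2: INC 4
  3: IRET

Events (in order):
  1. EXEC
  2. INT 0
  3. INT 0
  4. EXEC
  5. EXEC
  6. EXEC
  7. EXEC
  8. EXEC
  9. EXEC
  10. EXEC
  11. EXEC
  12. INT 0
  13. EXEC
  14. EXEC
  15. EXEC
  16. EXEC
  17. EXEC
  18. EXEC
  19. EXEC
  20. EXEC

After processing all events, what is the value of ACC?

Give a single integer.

Event 1 (EXEC): [MAIN] PC=0: INC 4 -> ACC=4
Event 2 (INT 0): INT 0 arrives: push (MAIN, PC=1), enter IRQ0 at PC=0 (depth now 1)
Event 3 (INT 0): INT 0 arrives: push (IRQ0, PC=0), enter IRQ0 at PC=0 (depth now 2)
Event 4 (EXEC): [IRQ0] PC=0: INC 1 -> ACC=5
Event 5 (EXEC): [IRQ0] PC=1: INC 1 -> ACC=6
Event 6 (EXEC): [IRQ0] PC=2: INC 4 -> ACC=10
Event 7 (EXEC): [IRQ0] PC=3: IRET -> resume IRQ0 at PC=0 (depth now 1)
Event 8 (EXEC): [IRQ0] PC=0: INC 1 -> ACC=11
Event 9 (EXEC): [IRQ0] PC=1: INC 1 -> ACC=12
Event 10 (EXEC): [IRQ0] PC=2: INC 4 -> ACC=16
Event 11 (EXEC): [IRQ0] PC=3: IRET -> resume MAIN at PC=1 (depth now 0)
Event 12 (INT 0): INT 0 arrives: push (MAIN, PC=1), enter IRQ0 at PC=0 (depth now 1)
Event 13 (EXEC): [IRQ0] PC=0: INC 1 -> ACC=17
Event 14 (EXEC): [IRQ0] PC=1: INC 1 -> ACC=18
Event 15 (EXEC): [IRQ0] PC=2: INC 4 -> ACC=22
Event 16 (EXEC): [IRQ0] PC=3: IRET -> resume MAIN at PC=1 (depth now 0)
Event 17 (EXEC): [MAIN] PC=1: INC 4 -> ACC=26
Event 18 (EXEC): [MAIN] PC=2: INC 2 -> ACC=28
Event 19 (EXEC): [MAIN] PC=3: INC 1 -> ACC=29
Event 20 (EXEC): [MAIN] PC=4: HALT

Answer: 29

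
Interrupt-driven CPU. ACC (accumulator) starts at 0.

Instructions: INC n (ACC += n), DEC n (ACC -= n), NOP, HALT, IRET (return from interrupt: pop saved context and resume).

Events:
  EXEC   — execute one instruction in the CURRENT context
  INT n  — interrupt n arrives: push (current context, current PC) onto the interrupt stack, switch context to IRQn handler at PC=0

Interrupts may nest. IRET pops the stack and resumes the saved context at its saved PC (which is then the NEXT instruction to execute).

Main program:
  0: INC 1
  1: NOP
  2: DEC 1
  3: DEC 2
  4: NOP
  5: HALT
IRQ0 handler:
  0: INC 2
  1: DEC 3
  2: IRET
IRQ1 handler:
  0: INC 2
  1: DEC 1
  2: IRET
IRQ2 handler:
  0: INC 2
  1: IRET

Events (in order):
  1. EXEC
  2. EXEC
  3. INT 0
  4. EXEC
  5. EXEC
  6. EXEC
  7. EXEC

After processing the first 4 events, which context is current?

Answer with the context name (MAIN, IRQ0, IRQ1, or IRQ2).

Answer: IRQ0

Derivation:
Event 1 (EXEC): [MAIN] PC=0: INC 1 -> ACC=1
Event 2 (EXEC): [MAIN] PC=1: NOP
Event 3 (INT 0): INT 0 arrives: push (MAIN, PC=2), enter IRQ0 at PC=0 (depth now 1)
Event 4 (EXEC): [IRQ0] PC=0: INC 2 -> ACC=3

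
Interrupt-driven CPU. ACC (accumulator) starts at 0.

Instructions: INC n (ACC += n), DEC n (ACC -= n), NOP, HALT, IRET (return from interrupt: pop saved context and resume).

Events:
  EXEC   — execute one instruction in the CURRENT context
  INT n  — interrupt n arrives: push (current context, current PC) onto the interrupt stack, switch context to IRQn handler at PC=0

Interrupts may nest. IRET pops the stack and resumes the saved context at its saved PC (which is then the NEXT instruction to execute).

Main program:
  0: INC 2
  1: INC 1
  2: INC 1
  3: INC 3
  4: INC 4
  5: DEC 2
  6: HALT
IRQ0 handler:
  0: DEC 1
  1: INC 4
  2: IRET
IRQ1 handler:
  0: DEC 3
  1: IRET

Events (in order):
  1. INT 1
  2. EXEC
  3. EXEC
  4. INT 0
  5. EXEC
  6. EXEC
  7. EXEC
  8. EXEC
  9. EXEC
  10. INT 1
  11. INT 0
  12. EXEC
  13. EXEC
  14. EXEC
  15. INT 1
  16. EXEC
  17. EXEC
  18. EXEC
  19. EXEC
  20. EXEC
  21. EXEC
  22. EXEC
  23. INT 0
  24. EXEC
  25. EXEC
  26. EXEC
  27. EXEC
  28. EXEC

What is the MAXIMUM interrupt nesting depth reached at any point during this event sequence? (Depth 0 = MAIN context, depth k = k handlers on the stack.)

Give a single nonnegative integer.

Event 1 (INT 1): INT 1 arrives: push (MAIN, PC=0), enter IRQ1 at PC=0 (depth now 1) [depth=1]
Event 2 (EXEC): [IRQ1] PC=0: DEC 3 -> ACC=-3 [depth=1]
Event 3 (EXEC): [IRQ1] PC=1: IRET -> resume MAIN at PC=0 (depth now 0) [depth=0]
Event 4 (INT 0): INT 0 arrives: push (MAIN, PC=0), enter IRQ0 at PC=0 (depth now 1) [depth=1]
Event 5 (EXEC): [IRQ0] PC=0: DEC 1 -> ACC=-4 [depth=1]
Event 6 (EXEC): [IRQ0] PC=1: INC 4 -> ACC=0 [depth=1]
Event 7 (EXEC): [IRQ0] PC=2: IRET -> resume MAIN at PC=0 (depth now 0) [depth=0]
Event 8 (EXEC): [MAIN] PC=0: INC 2 -> ACC=2 [depth=0]
Event 9 (EXEC): [MAIN] PC=1: INC 1 -> ACC=3 [depth=0]
Event 10 (INT 1): INT 1 arrives: push (MAIN, PC=2), enter IRQ1 at PC=0 (depth now 1) [depth=1]
Event 11 (INT 0): INT 0 arrives: push (IRQ1, PC=0), enter IRQ0 at PC=0 (depth now 2) [depth=2]
Event 12 (EXEC): [IRQ0] PC=0: DEC 1 -> ACC=2 [depth=2]
Event 13 (EXEC): [IRQ0] PC=1: INC 4 -> ACC=6 [depth=2]
Event 14 (EXEC): [IRQ0] PC=2: IRET -> resume IRQ1 at PC=0 (depth now 1) [depth=1]
Event 15 (INT 1): INT 1 arrives: push (IRQ1, PC=0), enter IRQ1 at PC=0 (depth now 2) [depth=2]
Event 16 (EXEC): [IRQ1] PC=0: DEC 3 -> ACC=3 [depth=2]
Event 17 (EXEC): [IRQ1] PC=1: IRET -> resume IRQ1 at PC=0 (depth now 1) [depth=1]
Event 18 (EXEC): [IRQ1] PC=0: DEC 3 -> ACC=0 [depth=1]
Event 19 (EXEC): [IRQ1] PC=1: IRET -> resume MAIN at PC=2 (depth now 0) [depth=0]
Event 20 (EXEC): [MAIN] PC=2: INC 1 -> ACC=1 [depth=0]
Event 21 (EXEC): [MAIN] PC=3: INC 3 -> ACC=4 [depth=0]
Event 22 (EXEC): [MAIN] PC=4: INC 4 -> ACC=8 [depth=0]
Event 23 (INT 0): INT 0 arrives: push (MAIN, PC=5), enter IRQ0 at PC=0 (depth now 1) [depth=1]
Event 24 (EXEC): [IRQ0] PC=0: DEC 1 -> ACC=7 [depth=1]
Event 25 (EXEC): [IRQ0] PC=1: INC 4 -> ACC=11 [depth=1]
Event 26 (EXEC): [IRQ0] PC=2: IRET -> resume MAIN at PC=5 (depth now 0) [depth=0]
Event 27 (EXEC): [MAIN] PC=5: DEC 2 -> ACC=9 [depth=0]
Event 28 (EXEC): [MAIN] PC=6: HALT [depth=0]
Max depth observed: 2

Answer: 2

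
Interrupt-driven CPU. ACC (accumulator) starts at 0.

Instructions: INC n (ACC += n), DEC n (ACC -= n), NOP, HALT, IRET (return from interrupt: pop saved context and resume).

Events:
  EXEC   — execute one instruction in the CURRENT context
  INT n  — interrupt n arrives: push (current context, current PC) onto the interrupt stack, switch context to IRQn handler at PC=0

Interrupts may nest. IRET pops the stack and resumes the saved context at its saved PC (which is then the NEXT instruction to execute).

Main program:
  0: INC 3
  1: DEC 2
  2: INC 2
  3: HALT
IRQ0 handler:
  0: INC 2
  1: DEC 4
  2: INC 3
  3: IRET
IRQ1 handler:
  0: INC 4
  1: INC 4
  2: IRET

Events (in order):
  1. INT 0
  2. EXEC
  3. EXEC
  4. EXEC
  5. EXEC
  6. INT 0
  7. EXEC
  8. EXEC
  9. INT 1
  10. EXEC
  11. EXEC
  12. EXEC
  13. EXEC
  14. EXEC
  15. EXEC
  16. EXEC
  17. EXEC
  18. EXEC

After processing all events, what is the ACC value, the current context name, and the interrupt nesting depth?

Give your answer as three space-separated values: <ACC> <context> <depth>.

Event 1 (INT 0): INT 0 arrives: push (MAIN, PC=0), enter IRQ0 at PC=0 (depth now 1)
Event 2 (EXEC): [IRQ0] PC=0: INC 2 -> ACC=2
Event 3 (EXEC): [IRQ0] PC=1: DEC 4 -> ACC=-2
Event 4 (EXEC): [IRQ0] PC=2: INC 3 -> ACC=1
Event 5 (EXEC): [IRQ0] PC=3: IRET -> resume MAIN at PC=0 (depth now 0)
Event 6 (INT 0): INT 0 arrives: push (MAIN, PC=0), enter IRQ0 at PC=0 (depth now 1)
Event 7 (EXEC): [IRQ0] PC=0: INC 2 -> ACC=3
Event 8 (EXEC): [IRQ0] PC=1: DEC 4 -> ACC=-1
Event 9 (INT 1): INT 1 arrives: push (IRQ0, PC=2), enter IRQ1 at PC=0 (depth now 2)
Event 10 (EXEC): [IRQ1] PC=0: INC 4 -> ACC=3
Event 11 (EXEC): [IRQ1] PC=1: INC 4 -> ACC=7
Event 12 (EXEC): [IRQ1] PC=2: IRET -> resume IRQ0 at PC=2 (depth now 1)
Event 13 (EXEC): [IRQ0] PC=2: INC 3 -> ACC=10
Event 14 (EXEC): [IRQ0] PC=3: IRET -> resume MAIN at PC=0 (depth now 0)
Event 15 (EXEC): [MAIN] PC=0: INC 3 -> ACC=13
Event 16 (EXEC): [MAIN] PC=1: DEC 2 -> ACC=11
Event 17 (EXEC): [MAIN] PC=2: INC 2 -> ACC=13
Event 18 (EXEC): [MAIN] PC=3: HALT

Answer: 13 MAIN 0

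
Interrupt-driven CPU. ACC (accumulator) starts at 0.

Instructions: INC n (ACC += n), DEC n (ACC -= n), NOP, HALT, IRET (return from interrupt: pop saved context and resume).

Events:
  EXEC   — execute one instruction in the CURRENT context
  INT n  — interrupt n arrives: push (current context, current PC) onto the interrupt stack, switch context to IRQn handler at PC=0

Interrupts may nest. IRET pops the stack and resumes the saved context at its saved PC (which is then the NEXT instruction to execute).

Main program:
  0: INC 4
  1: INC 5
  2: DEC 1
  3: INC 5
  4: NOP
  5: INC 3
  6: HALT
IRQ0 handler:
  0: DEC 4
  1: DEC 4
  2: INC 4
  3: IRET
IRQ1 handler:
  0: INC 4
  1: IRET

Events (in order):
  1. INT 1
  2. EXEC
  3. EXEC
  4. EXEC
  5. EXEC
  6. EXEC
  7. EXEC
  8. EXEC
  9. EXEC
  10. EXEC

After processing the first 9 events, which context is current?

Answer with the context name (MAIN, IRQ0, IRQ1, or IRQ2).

Event 1 (INT 1): INT 1 arrives: push (MAIN, PC=0), enter IRQ1 at PC=0 (depth now 1)
Event 2 (EXEC): [IRQ1] PC=0: INC 4 -> ACC=4
Event 3 (EXEC): [IRQ1] PC=1: IRET -> resume MAIN at PC=0 (depth now 0)
Event 4 (EXEC): [MAIN] PC=0: INC 4 -> ACC=8
Event 5 (EXEC): [MAIN] PC=1: INC 5 -> ACC=13
Event 6 (EXEC): [MAIN] PC=2: DEC 1 -> ACC=12
Event 7 (EXEC): [MAIN] PC=3: INC 5 -> ACC=17
Event 8 (EXEC): [MAIN] PC=4: NOP
Event 9 (EXEC): [MAIN] PC=5: INC 3 -> ACC=20

Answer: MAIN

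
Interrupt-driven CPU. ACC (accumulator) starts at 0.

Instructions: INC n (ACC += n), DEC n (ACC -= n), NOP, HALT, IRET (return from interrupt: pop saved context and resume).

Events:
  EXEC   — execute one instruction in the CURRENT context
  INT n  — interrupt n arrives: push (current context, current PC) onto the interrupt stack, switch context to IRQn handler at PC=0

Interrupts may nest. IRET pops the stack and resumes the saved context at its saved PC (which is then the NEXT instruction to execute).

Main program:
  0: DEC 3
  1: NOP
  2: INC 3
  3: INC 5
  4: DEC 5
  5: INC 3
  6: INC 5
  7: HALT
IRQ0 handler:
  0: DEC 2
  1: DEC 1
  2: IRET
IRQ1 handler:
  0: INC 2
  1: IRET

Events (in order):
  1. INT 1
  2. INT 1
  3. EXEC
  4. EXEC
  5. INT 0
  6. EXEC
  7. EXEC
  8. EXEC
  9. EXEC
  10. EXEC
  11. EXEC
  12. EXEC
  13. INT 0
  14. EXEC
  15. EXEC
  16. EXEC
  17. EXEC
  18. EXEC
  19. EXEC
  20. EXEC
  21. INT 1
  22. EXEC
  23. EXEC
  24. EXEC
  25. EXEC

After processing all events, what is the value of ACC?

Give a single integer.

Answer: 8

Derivation:
Event 1 (INT 1): INT 1 arrives: push (MAIN, PC=0), enter IRQ1 at PC=0 (depth now 1)
Event 2 (INT 1): INT 1 arrives: push (IRQ1, PC=0), enter IRQ1 at PC=0 (depth now 2)
Event 3 (EXEC): [IRQ1] PC=0: INC 2 -> ACC=2
Event 4 (EXEC): [IRQ1] PC=1: IRET -> resume IRQ1 at PC=0 (depth now 1)
Event 5 (INT 0): INT 0 arrives: push (IRQ1, PC=0), enter IRQ0 at PC=0 (depth now 2)
Event 6 (EXEC): [IRQ0] PC=0: DEC 2 -> ACC=0
Event 7 (EXEC): [IRQ0] PC=1: DEC 1 -> ACC=-1
Event 8 (EXEC): [IRQ0] PC=2: IRET -> resume IRQ1 at PC=0 (depth now 1)
Event 9 (EXEC): [IRQ1] PC=0: INC 2 -> ACC=1
Event 10 (EXEC): [IRQ1] PC=1: IRET -> resume MAIN at PC=0 (depth now 0)
Event 11 (EXEC): [MAIN] PC=0: DEC 3 -> ACC=-2
Event 12 (EXEC): [MAIN] PC=1: NOP
Event 13 (INT 0): INT 0 arrives: push (MAIN, PC=2), enter IRQ0 at PC=0 (depth now 1)
Event 14 (EXEC): [IRQ0] PC=0: DEC 2 -> ACC=-4
Event 15 (EXEC): [IRQ0] PC=1: DEC 1 -> ACC=-5
Event 16 (EXEC): [IRQ0] PC=2: IRET -> resume MAIN at PC=2 (depth now 0)
Event 17 (EXEC): [MAIN] PC=2: INC 3 -> ACC=-2
Event 18 (EXEC): [MAIN] PC=3: INC 5 -> ACC=3
Event 19 (EXEC): [MAIN] PC=4: DEC 5 -> ACC=-2
Event 20 (EXEC): [MAIN] PC=5: INC 3 -> ACC=1
Event 21 (INT 1): INT 1 arrives: push (MAIN, PC=6), enter IRQ1 at PC=0 (depth now 1)
Event 22 (EXEC): [IRQ1] PC=0: INC 2 -> ACC=3
Event 23 (EXEC): [IRQ1] PC=1: IRET -> resume MAIN at PC=6 (depth now 0)
Event 24 (EXEC): [MAIN] PC=6: INC 5 -> ACC=8
Event 25 (EXEC): [MAIN] PC=7: HALT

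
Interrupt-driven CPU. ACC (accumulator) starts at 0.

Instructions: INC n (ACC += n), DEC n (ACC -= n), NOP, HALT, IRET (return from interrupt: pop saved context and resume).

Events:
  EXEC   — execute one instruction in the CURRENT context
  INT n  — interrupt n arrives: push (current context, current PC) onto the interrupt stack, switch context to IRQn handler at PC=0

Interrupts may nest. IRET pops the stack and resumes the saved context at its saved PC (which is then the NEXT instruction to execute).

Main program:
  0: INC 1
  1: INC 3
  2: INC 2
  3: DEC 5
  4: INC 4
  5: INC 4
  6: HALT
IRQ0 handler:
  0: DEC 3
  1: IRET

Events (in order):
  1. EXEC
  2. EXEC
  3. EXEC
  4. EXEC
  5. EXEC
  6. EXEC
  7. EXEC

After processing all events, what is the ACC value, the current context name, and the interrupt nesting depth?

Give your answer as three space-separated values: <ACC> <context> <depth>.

Event 1 (EXEC): [MAIN] PC=0: INC 1 -> ACC=1
Event 2 (EXEC): [MAIN] PC=1: INC 3 -> ACC=4
Event 3 (EXEC): [MAIN] PC=2: INC 2 -> ACC=6
Event 4 (EXEC): [MAIN] PC=3: DEC 5 -> ACC=1
Event 5 (EXEC): [MAIN] PC=4: INC 4 -> ACC=5
Event 6 (EXEC): [MAIN] PC=5: INC 4 -> ACC=9
Event 7 (EXEC): [MAIN] PC=6: HALT

Answer: 9 MAIN 0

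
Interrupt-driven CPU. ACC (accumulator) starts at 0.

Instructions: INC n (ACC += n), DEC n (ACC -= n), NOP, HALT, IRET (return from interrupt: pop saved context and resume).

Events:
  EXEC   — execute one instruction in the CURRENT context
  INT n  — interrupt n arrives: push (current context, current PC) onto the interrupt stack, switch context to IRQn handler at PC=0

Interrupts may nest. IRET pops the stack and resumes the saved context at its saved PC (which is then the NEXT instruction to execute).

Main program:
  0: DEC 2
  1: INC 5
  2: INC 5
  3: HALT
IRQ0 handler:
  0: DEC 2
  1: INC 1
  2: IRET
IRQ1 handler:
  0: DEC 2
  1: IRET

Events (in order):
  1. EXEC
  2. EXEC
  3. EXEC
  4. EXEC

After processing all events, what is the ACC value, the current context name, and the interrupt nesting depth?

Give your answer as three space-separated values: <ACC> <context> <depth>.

Event 1 (EXEC): [MAIN] PC=0: DEC 2 -> ACC=-2
Event 2 (EXEC): [MAIN] PC=1: INC 5 -> ACC=3
Event 3 (EXEC): [MAIN] PC=2: INC 5 -> ACC=8
Event 4 (EXEC): [MAIN] PC=3: HALT

Answer: 8 MAIN 0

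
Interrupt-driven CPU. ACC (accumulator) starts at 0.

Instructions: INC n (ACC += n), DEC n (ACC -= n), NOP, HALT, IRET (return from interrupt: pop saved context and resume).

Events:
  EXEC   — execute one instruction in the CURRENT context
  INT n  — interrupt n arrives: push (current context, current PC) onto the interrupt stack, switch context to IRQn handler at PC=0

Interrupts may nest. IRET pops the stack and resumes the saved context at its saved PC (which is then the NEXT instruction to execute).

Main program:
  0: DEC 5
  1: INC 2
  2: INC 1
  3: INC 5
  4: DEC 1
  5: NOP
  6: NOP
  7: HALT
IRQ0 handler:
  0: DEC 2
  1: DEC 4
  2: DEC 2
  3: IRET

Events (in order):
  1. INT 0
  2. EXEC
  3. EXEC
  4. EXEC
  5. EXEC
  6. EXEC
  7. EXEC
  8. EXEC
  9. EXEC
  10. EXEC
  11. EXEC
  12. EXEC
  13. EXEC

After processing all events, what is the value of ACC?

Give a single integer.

Event 1 (INT 0): INT 0 arrives: push (MAIN, PC=0), enter IRQ0 at PC=0 (depth now 1)
Event 2 (EXEC): [IRQ0] PC=0: DEC 2 -> ACC=-2
Event 3 (EXEC): [IRQ0] PC=1: DEC 4 -> ACC=-6
Event 4 (EXEC): [IRQ0] PC=2: DEC 2 -> ACC=-8
Event 5 (EXEC): [IRQ0] PC=3: IRET -> resume MAIN at PC=0 (depth now 0)
Event 6 (EXEC): [MAIN] PC=0: DEC 5 -> ACC=-13
Event 7 (EXEC): [MAIN] PC=1: INC 2 -> ACC=-11
Event 8 (EXEC): [MAIN] PC=2: INC 1 -> ACC=-10
Event 9 (EXEC): [MAIN] PC=3: INC 5 -> ACC=-5
Event 10 (EXEC): [MAIN] PC=4: DEC 1 -> ACC=-6
Event 11 (EXEC): [MAIN] PC=5: NOP
Event 12 (EXEC): [MAIN] PC=6: NOP
Event 13 (EXEC): [MAIN] PC=7: HALT

Answer: -6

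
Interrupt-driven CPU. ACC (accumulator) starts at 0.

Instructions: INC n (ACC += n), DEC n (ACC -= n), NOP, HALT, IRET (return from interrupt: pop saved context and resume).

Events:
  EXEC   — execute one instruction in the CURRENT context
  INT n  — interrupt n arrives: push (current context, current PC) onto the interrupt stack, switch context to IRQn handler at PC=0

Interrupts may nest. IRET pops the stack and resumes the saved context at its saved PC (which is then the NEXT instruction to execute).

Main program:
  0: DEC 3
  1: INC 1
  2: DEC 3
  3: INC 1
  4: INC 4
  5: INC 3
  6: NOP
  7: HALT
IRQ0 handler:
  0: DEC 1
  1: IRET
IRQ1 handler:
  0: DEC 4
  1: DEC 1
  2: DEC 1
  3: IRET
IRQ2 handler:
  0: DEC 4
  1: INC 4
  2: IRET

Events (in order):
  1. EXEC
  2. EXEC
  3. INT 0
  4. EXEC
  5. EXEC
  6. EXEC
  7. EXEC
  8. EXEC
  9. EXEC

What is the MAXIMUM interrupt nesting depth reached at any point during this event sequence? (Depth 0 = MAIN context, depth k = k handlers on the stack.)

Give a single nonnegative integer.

Event 1 (EXEC): [MAIN] PC=0: DEC 3 -> ACC=-3 [depth=0]
Event 2 (EXEC): [MAIN] PC=1: INC 1 -> ACC=-2 [depth=0]
Event 3 (INT 0): INT 0 arrives: push (MAIN, PC=2), enter IRQ0 at PC=0 (depth now 1) [depth=1]
Event 4 (EXEC): [IRQ0] PC=0: DEC 1 -> ACC=-3 [depth=1]
Event 5 (EXEC): [IRQ0] PC=1: IRET -> resume MAIN at PC=2 (depth now 0) [depth=0]
Event 6 (EXEC): [MAIN] PC=2: DEC 3 -> ACC=-6 [depth=0]
Event 7 (EXEC): [MAIN] PC=3: INC 1 -> ACC=-5 [depth=0]
Event 8 (EXEC): [MAIN] PC=4: INC 4 -> ACC=-1 [depth=0]
Event 9 (EXEC): [MAIN] PC=5: INC 3 -> ACC=2 [depth=0]
Max depth observed: 1

Answer: 1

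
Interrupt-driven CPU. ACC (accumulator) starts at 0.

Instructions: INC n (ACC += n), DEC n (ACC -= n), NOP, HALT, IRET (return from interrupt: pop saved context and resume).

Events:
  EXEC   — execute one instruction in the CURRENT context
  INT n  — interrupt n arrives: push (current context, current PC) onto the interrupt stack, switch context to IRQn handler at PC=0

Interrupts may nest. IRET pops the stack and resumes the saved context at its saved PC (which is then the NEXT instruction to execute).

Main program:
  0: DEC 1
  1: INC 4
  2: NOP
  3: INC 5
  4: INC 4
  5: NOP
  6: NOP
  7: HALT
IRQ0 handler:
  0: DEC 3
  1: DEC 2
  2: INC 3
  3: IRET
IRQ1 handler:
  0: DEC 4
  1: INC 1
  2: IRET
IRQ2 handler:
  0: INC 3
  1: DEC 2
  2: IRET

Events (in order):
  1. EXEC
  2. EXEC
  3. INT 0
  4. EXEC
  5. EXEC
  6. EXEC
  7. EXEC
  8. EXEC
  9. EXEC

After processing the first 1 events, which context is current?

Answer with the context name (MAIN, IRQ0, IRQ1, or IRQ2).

Event 1 (EXEC): [MAIN] PC=0: DEC 1 -> ACC=-1

Answer: MAIN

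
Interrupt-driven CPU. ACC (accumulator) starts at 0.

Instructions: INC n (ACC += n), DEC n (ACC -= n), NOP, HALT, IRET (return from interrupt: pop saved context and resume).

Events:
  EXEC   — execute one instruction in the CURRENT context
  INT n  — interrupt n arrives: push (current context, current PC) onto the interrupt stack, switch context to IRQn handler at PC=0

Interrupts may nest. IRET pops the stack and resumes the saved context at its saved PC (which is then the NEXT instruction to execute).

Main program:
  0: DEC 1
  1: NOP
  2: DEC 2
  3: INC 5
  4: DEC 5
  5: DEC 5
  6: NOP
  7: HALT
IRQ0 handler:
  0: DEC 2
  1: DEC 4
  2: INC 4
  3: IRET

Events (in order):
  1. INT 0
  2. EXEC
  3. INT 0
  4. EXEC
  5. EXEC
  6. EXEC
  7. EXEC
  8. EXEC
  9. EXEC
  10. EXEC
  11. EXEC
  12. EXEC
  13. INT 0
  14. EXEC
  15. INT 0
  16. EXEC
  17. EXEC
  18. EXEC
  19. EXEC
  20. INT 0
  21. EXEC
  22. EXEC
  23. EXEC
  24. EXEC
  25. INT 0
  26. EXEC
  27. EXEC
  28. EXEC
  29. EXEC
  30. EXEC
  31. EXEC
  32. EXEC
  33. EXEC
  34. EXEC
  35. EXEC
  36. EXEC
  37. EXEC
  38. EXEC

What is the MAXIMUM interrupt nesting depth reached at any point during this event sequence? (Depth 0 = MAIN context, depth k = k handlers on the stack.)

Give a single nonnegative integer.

Event 1 (INT 0): INT 0 arrives: push (MAIN, PC=0), enter IRQ0 at PC=0 (depth now 1) [depth=1]
Event 2 (EXEC): [IRQ0] PC=0: DEC 2 -> ACC=-2 [depth=1]
Event 3 (INT 0): INT 0 arrives: push (IRQ0, PC=1), enter IRQ0 at PC=0 (depth now 2) [depth=2]
Event 4 (EXEC): [IRQ0] PC=0: DEC 2 -> ACC=-4 [depth=2]
Event 5 (EXEC): [IRQ0] PC=1: DEC 4 -> ACC=-8 [depth=2]
Event 6 (EXEC): [IRQ0] PC=2: INC 4 -> ACC=-4 [depth=2]
Event 7 (EXEC): [IRQ0] PC=3: IRET -> resume IRQ0 at PC=1 (depth now 1) [depth=1]
Event 8 (EXEC): [IRQ0] PC=1: DEC 4 -> ACC=-8 [depth=1]
Event 9 (EXEC): [IRQ0] PC=2: INC 4 -> ACC=-4 [depth=1]
Event 10 (EXEC): [IRQ0] PC=3: IRET -> resume MAIN at PC=0 (depth now 0) [depth=0]
Event 11 (EXEC): [MAIN] PC=0: DEC 1 -> ACC=-5 [depth=0]
Event 12 (EXEC): [MAIN] PC=1: NOP [depth=0]
Event 13 (INT 0): INT 0 arrives: push (MAIN, PC=2), enter IRQ0 at PC=0 (depth now 1) [depth=1]
Event 14 (EXEC): [IRQ0] PC=0: DEC 2 -> ACC=-7 [depth=1]
Event 15 (INT 0): INT 0 arrives: push (IRQ0, PC=1), enter IRQ0 at PC=0 (depth now 2) [depth=2]
Event 16 (EXEC): [IRQ0] PC=0: DEC 2 -> ACC=-9 [depth=2]
Event 17 (EXEC): [IRQ0] PC=1: DEC 4 -> ACC=-13 [depth=2]
Event 18 (EXEC): [IRQ0] PC=2: INC 4 -> ACC=-9 [depth=2]
Event 19 (EXEC): [IRQ0] PC=3: IRET -> resume IRQ0 at PC=1 (depth now 1) [depth=1]
Event 20 (INT 0): INT 0 arrives: push (IRQ0, PC=1), enter IRQ0 at PC=0 (depth now 2) [depth=2]
Event 21 (EXEC): [IRQ0] PC=0: DEC 2 -> ACC=-11 [depth=2]
Event 22 (EXEC): [IRQ0] PC=1: DEC 4 -> ACC=-15 [depth=2]
Event 23 (EXEC): [IRQ0] PC=2: INC 4 -> ACC=-11 [depth=2]
Event 24 (EXEC): [IRQ0] PC=3: IRET -> resume IRQ0 at PC=1 (depth now 1) [depth=1]
Event 25 (INT 0): INT 0 arrives: push (IRQ0, PC=1), enter IRQ0 at PC=0 (depth now 2) [depth=2]
Event 26 (EXEC): [IRQ0] PC=0: DEC 2 -> ACC=-13 [depth=2]
Event 27 (EXEC): [IRQ0] PC=1: DEC 4 -> ACC=-17 [depth=2]
Event 28 (EXEC): [IRQ0] PC=2: INC 4 -> ACC=-13 [depth=2]
Event 29 (EXEC): [IRQ0] PC=3: IRET -> resume IRQ0 at PC=1 (depth now 1) [depth=1]
Event 30 (EXEC): [IRQ0] PC=1: DEC 4 -> ACC=-17 [depth=1]
Event 31 (EXEC): [IRQ0] PC=2: INC 4 -> ACC=-13 [depth=1]
Event 32 (EXEC): [IRQ0] PC=3: IRET -> resume MAIN at PC=2 (depth now 0) [depth=0]
Event 33 (EXEC): [MAIN] PC=2: DEC 2 -> ACC=-15 [depth=0]
Event 34 (EXEC): [MAIN] PC=3: INC 5 -> ACC=-10 [depth=0]
Event 35 (EXEC): [MAIN] PC=4: DEC 5 -> ACC=-15 [depth=0]
Event 36 (EXEC): [MAIN] PC=5: DEC 5 -> ACC=-20 [depth=0]
Event 37 (EXEC): [MAIN] PC=6: NOP [depth=0]
Event 38 (EXEC): [MAIN] PC=7: HALT [depth=0]
Max depth observed: 2

Answer: 2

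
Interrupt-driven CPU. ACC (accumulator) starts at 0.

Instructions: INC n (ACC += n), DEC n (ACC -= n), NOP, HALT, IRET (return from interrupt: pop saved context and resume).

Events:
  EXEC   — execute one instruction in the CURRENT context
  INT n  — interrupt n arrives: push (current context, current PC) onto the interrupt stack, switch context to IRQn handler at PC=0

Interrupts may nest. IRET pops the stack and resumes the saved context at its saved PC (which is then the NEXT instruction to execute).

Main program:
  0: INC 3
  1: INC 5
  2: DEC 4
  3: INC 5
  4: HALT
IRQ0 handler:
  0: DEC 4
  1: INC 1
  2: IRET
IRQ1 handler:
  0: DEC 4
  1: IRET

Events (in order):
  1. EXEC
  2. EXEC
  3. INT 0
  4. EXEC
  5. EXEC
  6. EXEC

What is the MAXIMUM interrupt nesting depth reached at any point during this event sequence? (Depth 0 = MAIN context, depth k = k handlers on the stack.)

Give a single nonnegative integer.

Answer: 1

Derivation:
Event 1 (EXEC): [MAIN] PC=0: INC 3 -> ACC=3 [depth=0]
Event 2 (EXEC): [MAIN] PC=1: INC 5 -> ACC=8 [depth=0]
Event 3 (INT 0): INT 0 arrives: push (MAIN, PC=2), enter IRQ0 at PC=0 (depth now 1) [depth=1]
Event 4 (EXEC): [IRQ0] PC=0: DEC 4 -> ACC=4 [depth=1]
Event 5 (EXEC): [IRQ0] PC=1: INC 1 -> ACC=5 [depth=1]
Event 6 (EXEC): [IRQ0] PC=2: IRET -> resume MAIN at PC=2 (depth now 0) [depth=0]
Max depth observed: 1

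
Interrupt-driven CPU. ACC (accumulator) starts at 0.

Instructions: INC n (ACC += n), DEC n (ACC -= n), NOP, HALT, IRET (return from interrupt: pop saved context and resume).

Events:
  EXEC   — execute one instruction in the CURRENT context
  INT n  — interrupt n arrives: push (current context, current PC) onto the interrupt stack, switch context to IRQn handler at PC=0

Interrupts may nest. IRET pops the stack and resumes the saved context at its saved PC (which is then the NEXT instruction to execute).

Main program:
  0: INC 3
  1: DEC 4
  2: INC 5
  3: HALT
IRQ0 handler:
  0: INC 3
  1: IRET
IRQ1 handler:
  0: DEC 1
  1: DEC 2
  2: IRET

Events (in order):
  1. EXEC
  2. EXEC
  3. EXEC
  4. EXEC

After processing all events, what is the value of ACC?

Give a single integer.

Answer: 4

Derivation:
Event 1 (EXEC): [MAIN] PC=0: INC 3 -> ACC=3
Event 2 (EXEC): [MAIN] PC=1: DEC 4 -> ACC=-1
Event 3 (EXEC): [MAIN] PC=2: INC 5 -> ACC=4
Event 4 (EXEC): [MAIN] PC=3: HALT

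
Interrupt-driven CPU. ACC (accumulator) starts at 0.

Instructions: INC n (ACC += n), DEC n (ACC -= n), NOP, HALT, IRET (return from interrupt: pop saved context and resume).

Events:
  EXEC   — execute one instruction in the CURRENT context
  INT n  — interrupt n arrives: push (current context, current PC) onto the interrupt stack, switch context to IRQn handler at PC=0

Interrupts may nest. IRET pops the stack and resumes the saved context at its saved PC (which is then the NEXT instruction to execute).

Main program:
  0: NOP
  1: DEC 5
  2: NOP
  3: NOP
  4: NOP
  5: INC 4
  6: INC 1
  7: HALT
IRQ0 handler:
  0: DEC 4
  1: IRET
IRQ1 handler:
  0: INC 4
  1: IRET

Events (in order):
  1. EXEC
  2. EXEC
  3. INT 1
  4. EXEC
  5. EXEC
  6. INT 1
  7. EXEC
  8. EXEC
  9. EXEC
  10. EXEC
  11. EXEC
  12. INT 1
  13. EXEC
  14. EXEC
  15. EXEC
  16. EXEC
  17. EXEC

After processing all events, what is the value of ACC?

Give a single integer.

Event 1 (EXEC): [MAIN] PC=0: NOP
Event 2 (EXEC): [MAIN] PC=1: DEC 5 -> ACC=-5
Event 3 (INT 1): INT 1 arrives: push (MAIN, PC=2), enter IRQ1 at PC=0 (depth now 1)
Event 4 (EXEC): [IRQ1] PC=0: INC 4 -> ACC=-1
Event 5 (EXEC): [IRQ1] PC=1: IRET -> resume MAIN at PC=2 (depth now 0)
Event 6 (INT 1): INT 1 arrives: push (MAIN, PC=2), enter IRQ1 at PC=0 (depth now 1)
Event 7 (EXEC): [IRQ1] PC=0: INC 4 -> ACC=3
Event 8 (EXEC): [IRQ1] PC=1: IRET -> resume MAIN at PC=2 (depth now 0)
Event 9 (EXEC): [MAIN] PC=2: NOP
Event 10 (EXEC): [MAIN] PC=3: NOP
Event 11 (EXEC): [MAIN] PC=4: NOP
Event 12 (INT 1): INT 1 arrives: push (MAIN, PC=5), enter IRQ1 at PC=0 (depth now 1)
Event 13 (EXEC): [IRQ1] PC=0: INC 4 -> ACC=7
Event 14 (EXEC): [IRQ1] PC=1: IRET -> resume MAIN at PC=5 (depth now 0)
Event 15 (EXEC): [MAIN] PC=5: INC 4 -> ACC=11
Event 16 (EXEC): [MAIN] PC=6: INC 1 -> ACC=12
Event 17 (EXEC): [MAIN] PC=7: HALT

Answer: 12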